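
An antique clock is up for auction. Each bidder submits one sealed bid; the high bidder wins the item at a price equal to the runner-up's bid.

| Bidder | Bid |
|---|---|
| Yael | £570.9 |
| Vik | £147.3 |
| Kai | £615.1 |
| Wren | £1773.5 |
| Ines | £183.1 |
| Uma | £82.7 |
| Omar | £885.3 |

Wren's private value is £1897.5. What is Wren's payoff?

Highest bid: Wren at £1773.5, so Wren wins.
Second-highest bid: Omar at £885.3 — that is the price the winner pays.
Wren's payoff = value − price = £1897.5 − £885.3 = £1012.2.

£1012.2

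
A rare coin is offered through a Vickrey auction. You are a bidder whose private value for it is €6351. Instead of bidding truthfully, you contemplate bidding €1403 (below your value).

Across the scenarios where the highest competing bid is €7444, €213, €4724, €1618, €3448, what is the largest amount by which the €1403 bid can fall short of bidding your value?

€4733

€7444: same outcome either way → loss €0.
€213: same outcome either way → loss €0.
€4724: truthful gives €1627, deviation gives €0 → loss €1627.
€1618: truthful gives €4733, deviation gives €0 → loss €4733.
€3448: truthful gives €2903, deviation gives €0 → loss €2903.
Maximum loss: €4733.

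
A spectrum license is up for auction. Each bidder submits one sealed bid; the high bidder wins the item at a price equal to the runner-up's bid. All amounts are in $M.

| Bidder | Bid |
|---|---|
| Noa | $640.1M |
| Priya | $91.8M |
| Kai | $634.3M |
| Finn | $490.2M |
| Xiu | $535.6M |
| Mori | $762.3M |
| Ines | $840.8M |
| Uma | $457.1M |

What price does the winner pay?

Highest bid: Ines at $840.8M, so Ines wins.
Second-highest bid: Mori at $762.3M — that is the price the winner pays.

$762.3M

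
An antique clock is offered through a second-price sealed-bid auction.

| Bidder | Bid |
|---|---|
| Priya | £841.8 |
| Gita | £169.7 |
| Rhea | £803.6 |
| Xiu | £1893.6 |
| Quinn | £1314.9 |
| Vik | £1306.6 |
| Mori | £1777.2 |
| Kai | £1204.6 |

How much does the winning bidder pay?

Highest bid: Xiu at £1893.6, so Xiu wins.
Second-highest bid: Mori at £1777.2 — that is the price the winner pays.

£1777.2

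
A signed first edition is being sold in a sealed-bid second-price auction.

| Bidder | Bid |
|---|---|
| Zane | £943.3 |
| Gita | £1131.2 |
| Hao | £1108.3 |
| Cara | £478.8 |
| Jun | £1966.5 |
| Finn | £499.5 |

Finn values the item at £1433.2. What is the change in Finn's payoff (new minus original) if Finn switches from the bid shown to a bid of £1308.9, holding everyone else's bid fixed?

The highest bid among the other bidders is £1966.5; Finn's bid doesn't change that.
Original bid £499.5: Finn is not highest (top rival bid is £1966.5); payoff £0.
Alternative bid £1308.9: Finn is not highest (top rival bid is £1966.5); payoff £0.
Change in payoff = £0 − (£0) = £0.

£0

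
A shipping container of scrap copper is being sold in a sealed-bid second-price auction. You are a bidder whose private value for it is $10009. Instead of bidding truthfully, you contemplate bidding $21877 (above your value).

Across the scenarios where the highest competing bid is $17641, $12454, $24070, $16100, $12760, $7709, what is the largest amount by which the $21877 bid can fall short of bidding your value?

$17641: truthful gives $0, deviation gives −$7632 → loss $7632.
$12454: truthful gives $0, deviation gives −$2445 → loss $2445.
$24070: same outcome either way → loss $0.
$16100: truthful gives $0, deviation gives −$6091 → loss $6091.
$12760: truthful gives $0, deviation gives −$2751 → loss $2751.
$7709: same outcome either way → loss $0.
Maximum loss: $7632.

$7632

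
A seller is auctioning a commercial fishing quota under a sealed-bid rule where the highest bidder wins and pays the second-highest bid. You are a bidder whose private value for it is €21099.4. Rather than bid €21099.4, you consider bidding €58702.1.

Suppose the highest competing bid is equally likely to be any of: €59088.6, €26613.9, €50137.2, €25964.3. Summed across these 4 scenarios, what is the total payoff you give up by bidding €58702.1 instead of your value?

€39417.2

The deviation costs you only when the competing bid falls strictly between €21099.4 and €58702.1; elsewhere both bids give the same outcome.
€59088.6: outcomes coincide → loss €0.
€26613.9: truthful payoff €0, deviation payoff −€5514.5 → loss €5514.5.
€50137.2: truthful payoff €0, deviation payoff −€29037.8 → loss €29037.8.
€25964.3: truthful payoff €0, deviation payoff −€4864.9 → loss €4864.9.
Total loss = €5514.5 + €29037.8 + €4864.9 = €39417.2.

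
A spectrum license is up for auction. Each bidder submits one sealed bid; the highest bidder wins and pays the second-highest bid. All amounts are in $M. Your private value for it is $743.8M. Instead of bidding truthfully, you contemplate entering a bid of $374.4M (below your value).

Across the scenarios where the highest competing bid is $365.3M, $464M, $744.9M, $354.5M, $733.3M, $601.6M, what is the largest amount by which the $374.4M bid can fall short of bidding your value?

$365.3M: same outcome either way → loss $0M.
$464M: truthful gives $279.8M, deviation gives $0M → loss $279.8M.
$744.9M: same outcome either way → loss $0M.
$354.5M: same outcome either way → loss $0M.
$733.3M: truthful gives $10.5M, deviation gives $0M → loss $10.5M.
$601.6M: truthful gives $142.2M, deviation gives $0M → loss $142.2M.
Maximum loss: $279.8M.

$279.8M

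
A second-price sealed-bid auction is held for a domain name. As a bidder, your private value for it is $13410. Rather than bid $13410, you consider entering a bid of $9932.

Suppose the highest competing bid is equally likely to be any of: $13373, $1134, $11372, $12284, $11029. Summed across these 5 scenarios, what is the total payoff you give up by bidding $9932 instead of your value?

$5582

The deviation costs you only when the competing bid falls strictly between $9932 and $13410; elsewhere both bids give the same outcome.
$13373: truthful payoff $37, deviation payoff $0 → loss $37.
$1134: outcomes coincide → loss $0.
$11372: truthful payoff $2038, deviation payoff $0 → loss $2038.
$12284: truthful payoff $1126, deviation payoff $0 → loss $1126.
$11029: truthful payoff $2381, deviation payoff $0 → loss $2381.
Total loss = $37 + $2038 + $1126 + $2381 = $5582.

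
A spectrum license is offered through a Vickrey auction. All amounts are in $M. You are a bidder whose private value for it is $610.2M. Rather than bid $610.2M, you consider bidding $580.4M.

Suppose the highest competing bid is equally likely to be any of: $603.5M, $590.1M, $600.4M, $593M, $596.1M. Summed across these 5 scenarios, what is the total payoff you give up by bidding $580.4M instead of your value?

The deviation costs you only when the competing bid falls strictly between $580.4M and $610.2M; elsewhere both bids give the same outcome.
$603.5M: truthful payoff $6.7M, deviation payoff $0M → loss $6.7M.
$590.1M: truthful payoff $20.1M, deviation payoff $0M → loss $20.1M.
$600.4M: truthful payoff $9.8M, deviation payoff $0M → loss $9.8M.
$593M: truthful payoff $17.2M, deviation payoff $0M → loss $17.2M.
$596.1M: truthful payoff $14.1M, deviation payoff $0M → loss $14.1M.
Total loss = $6.7M + $20.1M + $9.8M + $17.2M + $14.1M = $67.9M.

$67.9M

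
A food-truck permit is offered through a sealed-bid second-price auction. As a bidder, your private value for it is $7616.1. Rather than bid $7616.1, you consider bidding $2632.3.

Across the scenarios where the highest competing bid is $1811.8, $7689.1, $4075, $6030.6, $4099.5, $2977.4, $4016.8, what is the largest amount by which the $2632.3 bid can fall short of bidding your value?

$4638.7

$1811.8: same outcome either way → loss $0.
$7689.1: same outcome either way → loss $0.
$4075: truthful gives $3541.1, deviation gives $0 → loss $3541.1.
$6030.6: truthful gives $1585.5, deviation gives $0 → loss $1585.5.
$4099.5: truthful gives $3516.6, deviation gives $0 → loss $3516.6.
$2977.4: truthful gives $4638.7, deviation gives $0 → loss $4638.7.
$4016.8: truthful gives $3599.3, deviation gives $0 → loss $3599.3.
Maximum loss: $4638.7.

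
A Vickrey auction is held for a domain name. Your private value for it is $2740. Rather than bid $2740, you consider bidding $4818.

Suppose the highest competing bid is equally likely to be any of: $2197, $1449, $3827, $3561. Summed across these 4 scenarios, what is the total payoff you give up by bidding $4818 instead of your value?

$1908

The deviation costs you only when the competing bid falls strictly between $2740 and $4818; elsewhere both bids give the same outcome.
$2197: outcomes coincide → loss $0.
$1449: outcomes coincide → loss $0.
$3827: truthful payoff $0, deviation payoff −$1087 → loss $1087.
$3561: truthful payoff $0, deviation payoff −$821 → loss $821.
Total loss = $1087 + $821 = $1908.
In a second-price auction your bid sets only whether you win, not what you pay, so bidding your true value is weakly dominant.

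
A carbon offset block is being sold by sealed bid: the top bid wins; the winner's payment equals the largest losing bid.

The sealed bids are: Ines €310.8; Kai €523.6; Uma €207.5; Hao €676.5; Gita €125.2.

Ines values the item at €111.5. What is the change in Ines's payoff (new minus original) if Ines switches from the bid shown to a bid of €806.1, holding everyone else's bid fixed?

The highest bid among the other bidders is €676.5; Ines's bid doesn't change that.
Original bid €310.8: Ines is not highest (top rival bid is €676.5); payoff €0.
Alternative bid €806.1: Ines is highest, pays the top rival bid €676.5; payoff €111.5 − €676.5 = −€565.
Change in payoff = −€565 − (€0) = −€565.

−€565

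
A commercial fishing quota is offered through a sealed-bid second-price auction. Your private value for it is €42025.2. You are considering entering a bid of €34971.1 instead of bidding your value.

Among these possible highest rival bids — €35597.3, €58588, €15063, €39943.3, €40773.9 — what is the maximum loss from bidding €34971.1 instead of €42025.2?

€35597.3: truthful gives €6427.9, deviation gives €0 → loss €6427.9.
€58588: same outcome either way → loss €0.
€15063: same outcome either way → loss €0.
€39943.3: truthful gives €2081.9, deviation gives €0 → loss €2081.9.
€40773.9: truthful gives €1251.3, deviation gives €0 → loss €1251.3.
Maximum loss: €6427.9.

€6427.9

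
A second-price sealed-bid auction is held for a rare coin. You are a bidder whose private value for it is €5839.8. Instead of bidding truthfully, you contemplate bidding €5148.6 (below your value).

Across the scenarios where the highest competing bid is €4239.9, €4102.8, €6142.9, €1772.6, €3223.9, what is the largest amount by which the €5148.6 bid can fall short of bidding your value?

€4239.9: same outcome either way → loss €0.
€4102.8: same outcome either way → loss €0.
€6142.9: same outcome either way → loss €0.
€1772.6: same outcome either way → loss €0.
€3223.9: same outcome either way → loss €0.
Maximum loss: €0.

€0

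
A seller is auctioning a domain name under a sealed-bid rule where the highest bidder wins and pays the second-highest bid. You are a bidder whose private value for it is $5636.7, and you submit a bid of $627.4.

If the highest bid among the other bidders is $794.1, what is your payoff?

Your bid $627.4 is below the highest competing bid $794.1, so you lose.
A losing bidder pays nothing and receives nothing: payoff = $0.

$0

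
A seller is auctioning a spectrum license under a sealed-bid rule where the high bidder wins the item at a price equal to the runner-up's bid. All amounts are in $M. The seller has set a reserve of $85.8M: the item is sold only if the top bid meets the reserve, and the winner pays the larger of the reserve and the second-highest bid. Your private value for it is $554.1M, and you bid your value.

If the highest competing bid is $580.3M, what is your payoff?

Your bid $554.1M is below the highest competing bid $580.3M, so you lose. Payoff $0M.

$0M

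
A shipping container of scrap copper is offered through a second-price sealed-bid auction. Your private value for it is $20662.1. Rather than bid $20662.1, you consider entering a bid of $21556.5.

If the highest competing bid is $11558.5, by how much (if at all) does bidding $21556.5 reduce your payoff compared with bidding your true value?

Bidding your value $20662.1: you win (since $20662.1 > $11558.5) and pay $11558.5. Payoff $9103.6.
Bidding $21556.5: you win and pay $11558.5. Payoff $20662.1 − $11558.5 = $9103.6.
Difference = $9103.6 − $9103.6 = $0; both bids lead to the same outcome because the competing bid is below both your value and your alternative bid.

$0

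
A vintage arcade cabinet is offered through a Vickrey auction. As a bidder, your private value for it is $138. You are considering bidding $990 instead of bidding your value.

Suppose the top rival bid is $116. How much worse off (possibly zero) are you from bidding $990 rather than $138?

Bidding your value $138: you win (since $138 > $116) and pay $116. Payoff $22.
Bidding $990: you win and pay $116. Payoff $138 − $116 = $22.
Difference = $22 − $22 = $0; both bids lead to the same outcome because the competing bid is below both your value and your alternative bid.

$0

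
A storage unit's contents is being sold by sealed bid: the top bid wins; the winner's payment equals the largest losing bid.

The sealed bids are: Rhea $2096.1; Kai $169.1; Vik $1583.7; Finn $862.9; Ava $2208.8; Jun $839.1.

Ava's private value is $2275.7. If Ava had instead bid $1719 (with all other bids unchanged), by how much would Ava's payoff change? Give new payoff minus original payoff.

−$179.6

The highest bid among the other bidders is $2096.1; Ava's bid doesn't change that.
Original bid $2208.8: Ava is highest, pays the top rival bid $2096.1; payoff $2275.7 − $2096.1 = $179.6.
Alternative bid $1719: Ava is not highest (top rival bid is $2096.1); payoff $0.
Change in payoff = $0 − ($179.6) = −$179.6.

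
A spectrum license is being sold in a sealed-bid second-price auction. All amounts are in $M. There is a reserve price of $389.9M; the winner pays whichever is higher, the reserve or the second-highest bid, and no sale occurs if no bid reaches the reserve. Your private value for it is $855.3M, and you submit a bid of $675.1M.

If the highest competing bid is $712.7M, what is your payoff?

Your bid $675.1M is below the highest competing bid $712.7M, so you lose. Payoff $0M.

$0M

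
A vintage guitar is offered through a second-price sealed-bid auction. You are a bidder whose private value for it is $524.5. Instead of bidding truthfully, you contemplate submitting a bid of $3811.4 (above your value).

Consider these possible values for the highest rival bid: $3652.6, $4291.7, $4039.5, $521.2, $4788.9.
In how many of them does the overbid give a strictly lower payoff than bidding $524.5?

1

The deviation hurts exactly when the highest competing bid lies strictly between $524.5 and $3811.4 — overbidding then wins at a price above your value.
$3652.6: inside the interval → strictly worse (loss $3128.1).
$4291.7: above both → same outcome either way.
$4039.5: above both → same outcome either way.
$521.2: below both → same outcome either way.
$4788.9: above both → same outcome either way.
Count: 1.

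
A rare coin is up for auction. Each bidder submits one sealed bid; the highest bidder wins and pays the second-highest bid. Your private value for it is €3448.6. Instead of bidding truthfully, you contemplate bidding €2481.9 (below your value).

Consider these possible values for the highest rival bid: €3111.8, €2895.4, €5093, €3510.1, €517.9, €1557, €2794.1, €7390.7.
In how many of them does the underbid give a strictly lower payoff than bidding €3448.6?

The deviation hurts exactly when the highest competing bid lies strictly between €2481.9 and €3448.6 — underbidding then forfeits a profitable win.
€3111.8: inside the interval → strictly worse (loss €336.8).
€2895.4: inside the interval → strictly worse (loss €553.2).
€5093: above both → same outcome either way.
€3510.1: above both → same outcome either way.
€517.9: below both → same outcome either way.
€1557: below both → same outcome either way.
€2794.1: inside the interval → strictly worse (loss €654.5).
€7390.7: above both → same outcome either way.
Count: 3.

3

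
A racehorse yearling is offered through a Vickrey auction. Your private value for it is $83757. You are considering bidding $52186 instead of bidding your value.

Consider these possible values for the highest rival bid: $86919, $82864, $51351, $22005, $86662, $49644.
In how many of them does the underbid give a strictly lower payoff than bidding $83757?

1

The deviation hurts exactly when the highest competing bid lies strictly between $52186 and $83757 — underbidding then forfeits a profitable win.
$86919: above both → same outcome either way.
$82864: inside the interval → strictly worse (loss $893).
$51351: below both → same outcome either way.
$22005: below both → same outcome either way.
$86662: above both → same outcome either way.
$49644: below both → same outcome either way.
Count: 1.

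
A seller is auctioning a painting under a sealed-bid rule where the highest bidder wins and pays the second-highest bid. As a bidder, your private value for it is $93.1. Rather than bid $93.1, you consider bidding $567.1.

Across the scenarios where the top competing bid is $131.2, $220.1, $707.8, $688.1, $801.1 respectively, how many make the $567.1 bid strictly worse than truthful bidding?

The deviation hurts exactly when the highest competing bid lies strictly between $93.1 and $567.1 — overbidding then wins at a price above your value.
$131.2: inside the interval → strictly worse (loss $38.1).
$220.1: inside the interval → strictly worse (loss $127).
$707.8: above both → same outcome either way.
$688.1: above both → same outcome either way.
$801.1: above both → same outcome either way.
Count: 2.

2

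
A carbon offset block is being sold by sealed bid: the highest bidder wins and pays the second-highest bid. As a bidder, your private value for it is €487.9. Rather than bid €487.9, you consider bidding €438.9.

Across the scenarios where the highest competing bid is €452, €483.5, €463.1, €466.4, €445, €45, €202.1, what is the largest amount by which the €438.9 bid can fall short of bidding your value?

€452: truthful gives €35.9, deviation gives €0 → loss €35.9.
€483.5: truthful gives €4.4, deviation gives €0 → loss €4.4.
€463.1: truthful gives €24.8, deviation gives €0 → loss €24.8.
€466.4: truthful gives €21.5, deviation gives €0 → loss €21.5.
€445: truthful gives €42.9, deviation gives €0 → loss €42.9.
€45: same outcome either way → loss €0.
€202.1: same outcome either way → loss €0.
Maximum loss: €42.9.

€42.9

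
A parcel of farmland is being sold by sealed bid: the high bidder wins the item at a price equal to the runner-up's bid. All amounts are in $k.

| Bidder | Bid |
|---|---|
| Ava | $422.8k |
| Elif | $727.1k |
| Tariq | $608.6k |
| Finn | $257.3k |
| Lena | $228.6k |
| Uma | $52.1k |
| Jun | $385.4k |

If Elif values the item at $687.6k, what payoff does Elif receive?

$79k

Highest bid: Elif at $727.1k, so Elif wins.
Second-highest bid: Tariq at $608.6k — that is the price the winner pays.
Elif's payoff = value − price = $687.6k − $608.6k = $79k.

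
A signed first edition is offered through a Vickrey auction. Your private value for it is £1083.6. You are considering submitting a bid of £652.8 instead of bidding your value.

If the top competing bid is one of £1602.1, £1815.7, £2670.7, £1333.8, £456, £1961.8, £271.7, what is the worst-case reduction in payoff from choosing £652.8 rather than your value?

£1602.1: same outcome either way → loss £0.
£1815.7: same outcome either way → loss £0.
£2670.7: same outcome either way → loss £0.
£1333.8: same outcome either way → loss £0.
£456: same outcome either way → loss £0.
£1961.8: same outcome either way → loss £0.
£271.7: same outcome either way → loss £0.
Maximum loss: £0.

£0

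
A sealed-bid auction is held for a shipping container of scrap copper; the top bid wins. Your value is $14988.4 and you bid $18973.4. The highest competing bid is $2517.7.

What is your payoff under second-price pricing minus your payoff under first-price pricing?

$16455.7

You have the highest bid, so you win under either rule.
Second-price: pay $2517.7 → payoff $12470.7.
First-price: pay your own bid $18973.4 → payoff −$3985.
Difference = $12470.7 − (−$3985) = $16455.7.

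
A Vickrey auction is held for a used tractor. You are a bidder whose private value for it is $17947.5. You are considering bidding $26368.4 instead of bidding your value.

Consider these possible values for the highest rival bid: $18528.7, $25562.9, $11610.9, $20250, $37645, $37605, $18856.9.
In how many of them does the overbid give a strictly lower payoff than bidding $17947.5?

4

The deviation hurts exactly when the highest competing bid lies strictly between $17947.5 and $26368.4 — overbidding then wins at a price above your value.
$18528.7: inside the interval → strictly worse (loss $581.2).
$25562.9: inside the interval → strictly worse (loss $7615.4).
$11610.9: below both → same outcome either way.
$20250: inside the interval → strictly worse (loss $2302.5).
$37645: above both → same outcome either way.
$37605: above both → same outcome either way.
$18856.9: inside the interval → strictly worse (loss $909.4).
Count: 4.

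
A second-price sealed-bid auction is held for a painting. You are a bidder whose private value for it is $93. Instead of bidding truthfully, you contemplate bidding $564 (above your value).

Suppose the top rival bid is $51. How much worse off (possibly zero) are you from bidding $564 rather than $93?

$0

Bidding your value $93: you win (since $93 > $51) and pay $51. Payoff $42.
Bidding $564: you win and pay $51. Payoff $93 − $51 = $42.
Difference = $42 − $42 = $0; both bids lead to the same outcome because the competing bid is below both your value and your alternative bid.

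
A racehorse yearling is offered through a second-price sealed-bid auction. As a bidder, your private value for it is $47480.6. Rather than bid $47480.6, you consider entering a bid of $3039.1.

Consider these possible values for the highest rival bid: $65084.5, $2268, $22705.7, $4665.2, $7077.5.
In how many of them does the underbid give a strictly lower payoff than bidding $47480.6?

3

The deviation hurts exactly when the highest competing bid lies strictly between $3039.1 and $47480.6 — underbidding then forfeits a profitable win.
$65084.5: above both → same outcome either way.
$2268: below both → same outcome either way.
$22705.7: inside the interval → strictly worse (loss $24774.9).
$4665.2: inside the interval → strictly worse (loss $42815.4).
$7077.5: inside the interval → strictly worse (loss $40403.1).
Count: 3.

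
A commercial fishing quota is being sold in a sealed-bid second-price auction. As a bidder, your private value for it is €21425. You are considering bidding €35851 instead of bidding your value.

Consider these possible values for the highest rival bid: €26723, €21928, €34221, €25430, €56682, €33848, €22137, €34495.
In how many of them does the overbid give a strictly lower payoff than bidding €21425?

7

The deviation hurts exactly when the highest competing bid lies strictly between €21425 and €35851 — overbidding then wins at a price above your value.
€26723: inside the interval → strictly worse (loss €5298).
€21928: inside the interval → strictly worse (loss €503).
€34221: inside the interval → strictly worse (loss €12796).
€25430: inside the interval → strictly worse (loss €4005).
€56682: above both → same outcome either way.
€33848: inside the interval → strictly worse (loss €12423).
€22137: inside the interval → strictly worse (loss €712).
€34495: inside the interval → strictly worse (loss €13070).
Count: 7.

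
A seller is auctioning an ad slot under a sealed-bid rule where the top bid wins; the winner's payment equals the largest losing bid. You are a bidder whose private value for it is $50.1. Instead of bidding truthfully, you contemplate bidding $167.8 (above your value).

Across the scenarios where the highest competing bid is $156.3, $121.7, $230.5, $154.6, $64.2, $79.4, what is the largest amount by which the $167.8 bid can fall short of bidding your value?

$156.3: truthful gives $0, deviation gives −$106.2 → loss $106.2.
$121.7: truthful gives $0, deviation gives −$71.6 → loss $71.6.
$230.5: same outcome either way → loss $0.
$154.6: truthful gives $0, deviation gives −$104.5 → loss $104.5.
$64.2: truthful gives $0, deviation gives −$14.1 → loss $14.1.
$79.4: truthful gives $0, deviation gives −$29.3 → loss $29.3.
Maximum loss: $106.2.

$106.2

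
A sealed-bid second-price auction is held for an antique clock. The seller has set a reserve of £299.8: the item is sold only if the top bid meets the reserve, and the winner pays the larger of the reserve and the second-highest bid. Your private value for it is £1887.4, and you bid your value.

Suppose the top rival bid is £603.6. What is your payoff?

£1283.8

Your bid £1887.4 is the highest and exceeds the reserve.
Price = max(second-highest bid, reserve) = max(£603.6, £299.8) = £603.6.
Payoff = £1887.4 − £603.6 = £1283.8.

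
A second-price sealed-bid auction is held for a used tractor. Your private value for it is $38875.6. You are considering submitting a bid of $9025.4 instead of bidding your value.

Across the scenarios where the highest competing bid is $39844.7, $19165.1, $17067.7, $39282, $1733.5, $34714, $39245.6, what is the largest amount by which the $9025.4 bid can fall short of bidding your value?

$39844.7: same outcome either way → loss $0.
$19165.1: truthful gives $19710.5, deviation gives $0 → loss $19710.5.
$17067.7: truthful gives $21807.9, deviation gives $0 → loss $21807.9.
$39282: same outcome either way → loss $0.
$1733.5: same outcome either way → loss $0.
$34714: truthful gives $4161.6, deviation gives $0 → loss $4161.6.
$39245.6: same outcome either way → loss $0.
Maximum loss: $21807.9.

$21807.9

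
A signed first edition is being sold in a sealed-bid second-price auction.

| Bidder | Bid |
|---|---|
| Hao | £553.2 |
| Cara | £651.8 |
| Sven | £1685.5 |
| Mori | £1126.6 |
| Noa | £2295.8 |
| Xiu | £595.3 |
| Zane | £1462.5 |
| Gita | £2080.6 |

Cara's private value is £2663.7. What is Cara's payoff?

£0

Highest bid: Noa at £2295.8, so Noa wins.
Second-highest bid: Gita at £2080.6 — that is the price the winner pays.
Cara did not win, so Cara pays nothing and receives nothing: payoff £0.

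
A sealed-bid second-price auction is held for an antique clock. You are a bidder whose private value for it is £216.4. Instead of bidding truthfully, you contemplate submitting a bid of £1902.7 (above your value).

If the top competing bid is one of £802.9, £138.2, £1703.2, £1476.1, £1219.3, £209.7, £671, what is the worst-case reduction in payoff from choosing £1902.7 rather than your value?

£802.9: truthful gives £0, deviation gives −£586.5 → loss £586.5.
£138.2: same outcome either way → loss £0.
£1703.2: truthful gives £0, deviation gives −£1486.8 → loss £1486.8.
£1476.1: truthful gives £0, deviation gives −£1259.7 → loss £1259.7.
£1219.3: truthful gives £0, deviation gives −£1002.9 → loss £1002.9.
£209.7: same outcome either way → loss £0.
£671: truthful gives £0, deviation gives −£454.6 → loss £454.6.
Maximum loss: £1486.8.

£1486.8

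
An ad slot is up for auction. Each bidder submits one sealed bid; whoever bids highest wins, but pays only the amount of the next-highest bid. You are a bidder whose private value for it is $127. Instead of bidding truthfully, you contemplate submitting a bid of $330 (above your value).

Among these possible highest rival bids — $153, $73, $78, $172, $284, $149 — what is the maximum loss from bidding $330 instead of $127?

$153: truthful gives $0, deviation gives −$26 → loss $26.
$73: same outcome either way → loss $0.
$78: same outcome either way → loss $0.
$172: truthful gives $0, deviation gives −$45 → loss $45.
$284: truthful gives $0, deviation gives −$157 → loss $157.
$149: truthful gives $0, deviation gives −$22 → loss $22.
Maximum loss: $157.

$157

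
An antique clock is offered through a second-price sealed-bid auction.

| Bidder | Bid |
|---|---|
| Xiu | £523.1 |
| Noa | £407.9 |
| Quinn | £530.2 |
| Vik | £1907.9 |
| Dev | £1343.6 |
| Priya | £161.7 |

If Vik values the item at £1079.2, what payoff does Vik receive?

Highest bid: Vik at £1907.9, so Vik wins.
Second-highest bid: Dev at £1343.6 — that is the price the winner pays.
Vik's payoff = value − price = £1079.2 − £1343.6 = −£264.4.

−£264.4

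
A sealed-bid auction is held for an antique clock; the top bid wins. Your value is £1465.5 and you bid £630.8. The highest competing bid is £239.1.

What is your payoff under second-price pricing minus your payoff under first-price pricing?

£391.7

You have the highest bid, so you win under either rule.
Second-price: pay £239.1 → payoff £1226.4.
First-price: pay your own bid £630.8 → payoff £834.7.
Difference = £1226.4 − (£834.7) = £391.7.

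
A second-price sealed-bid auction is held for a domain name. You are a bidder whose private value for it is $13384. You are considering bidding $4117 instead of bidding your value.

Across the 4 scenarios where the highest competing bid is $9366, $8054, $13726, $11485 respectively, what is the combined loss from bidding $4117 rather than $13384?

$11247

The deviation costs you only when the competing bid falls strictly between $4117 and $13384; elsewhere both bids give the same outcome.
$9366: truthful payoff $4018, deviation payoff $0 → loss $4018.
$8054: truthful payoff $5330, deviation payoff $0 → loss $5330.
$13726: outcomes coincide → loss $0.
$11485: truthful payoff $1899, deviation payoff $0 → loss $1899.
Total loss = $4018 + $5330 + $1899 = $11247.
In a second-price auction your bid sets only whether you win, not what you pay, so bidding your true value is weakly dominant.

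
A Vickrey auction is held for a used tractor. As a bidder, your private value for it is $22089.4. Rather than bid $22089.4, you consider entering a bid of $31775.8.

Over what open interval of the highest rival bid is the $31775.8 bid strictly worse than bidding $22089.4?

If the competing bid is below $22089.4, both bids win at the same price — no difference.
If it is above $31775.8, both bids lose — no difference.
If it lies strictly between $22089.4 and $31775.8, bidding your value loses (payoff 0) while bidding $31775.8 wins at a price above your value (payoff negative).
So the deviation strictly hurts on the open interval ($22089.4, $31775.8).

($22089.4, $31775.8)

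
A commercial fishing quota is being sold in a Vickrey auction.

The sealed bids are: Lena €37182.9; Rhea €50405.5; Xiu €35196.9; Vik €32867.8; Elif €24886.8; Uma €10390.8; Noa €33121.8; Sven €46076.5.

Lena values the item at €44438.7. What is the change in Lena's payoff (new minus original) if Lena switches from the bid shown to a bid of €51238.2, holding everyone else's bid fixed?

−€5966.8

The highest bid among the other bidders is €50405.5; Lena's bid doesn't change that.
Original bid €37182.9: Lena is not highest (top rival bid is €50405.5); payoff €0.
Alternative bid €51238.2: Lena is highest, pays the top rival bid €50405.5; payoff €44438.7 − €50405.5 = −€5966.8.
Change in payoff = −€5966.8 − (€0) = −€5966.8.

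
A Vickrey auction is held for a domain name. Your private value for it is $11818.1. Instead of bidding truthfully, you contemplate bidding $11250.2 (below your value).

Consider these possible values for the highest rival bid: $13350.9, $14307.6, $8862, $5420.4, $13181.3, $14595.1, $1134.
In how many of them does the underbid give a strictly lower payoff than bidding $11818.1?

The deviation hurts exactly when the highest competing bid lies strictly between $11250.2 and $11818.1 — underbidding then forfeits a profitable win.
$13350.9: above both → same outcome either way.
$14307.6: above both → same outcome either way.
$8862: below both → same outcome either way.
$5420.4: below both → same outcome either way.
$13181.3: above both → same outcome either way.
$14595.1: above both → same outcome either way.
$1134: below both → same outcome either way.
Count: 0.

0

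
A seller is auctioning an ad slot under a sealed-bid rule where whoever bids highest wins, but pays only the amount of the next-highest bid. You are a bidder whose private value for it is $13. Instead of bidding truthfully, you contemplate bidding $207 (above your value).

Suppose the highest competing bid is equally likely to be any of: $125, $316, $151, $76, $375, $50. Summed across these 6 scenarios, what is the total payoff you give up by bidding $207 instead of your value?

$350

The deviation costs you only when the competing bid falls strictly between $13 and $207; elsewhere both bids give the same outcome.
$125: truthful payoff $0, deviation payoff −$112 → loss $112.
$316: outcomes coincide → loss $0.
$151: truthful payoff $0, deviation payoff −$138 → loss $138.
$76: truthful payoff $0, deviation payoff −$63 → loss $63.
$375: outcomes coincide → loss $0.
$50: truthful payoff $0, deviation payoff −$37 → loss $37.
Total loss = $112 + $138 + $63 + $37 = $350.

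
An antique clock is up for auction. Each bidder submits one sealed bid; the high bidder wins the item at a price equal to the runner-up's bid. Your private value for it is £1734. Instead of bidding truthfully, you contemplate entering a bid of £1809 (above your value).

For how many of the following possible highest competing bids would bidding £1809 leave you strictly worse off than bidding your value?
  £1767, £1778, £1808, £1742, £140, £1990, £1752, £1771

The deviation hurts exactly when the highest competing bid lies strictly between £1734 and £1809 — overbidding then wins at a price above your value.
£1767: inside the interval → strictly worse (loss £33).
£1778: inside the interval → strictly worse (loss £44).
£1808: inside the interval → strictly worse (loss £74).
£1742: inside the interval → strictly worse (loss £8).
£140: below both → same outcome either way.
£1990: above both → same outcome either way.
£1752: inside the interval → strictly worse (loss £18).
£1771: inside the interval → strictly worse (loss £37).
Count: 6.

6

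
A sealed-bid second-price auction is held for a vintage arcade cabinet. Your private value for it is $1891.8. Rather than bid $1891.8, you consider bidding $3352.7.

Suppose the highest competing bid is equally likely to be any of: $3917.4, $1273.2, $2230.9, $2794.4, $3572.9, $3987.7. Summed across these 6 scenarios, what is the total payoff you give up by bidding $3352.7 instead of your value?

The deviation costs you only when the competing bid falls strictly between $1891.8 and $3352.7; elsewhere both bids give the same outcome.
$3917.4: outcomes coincide → loss $0.
$1273.2: outcomes coincide → loss $0.
$2230.9: truthful payoff $0, deviation payoff −$339.1 → loss $339.1.
$2794.4: truthful payoff $0, deviation payoff −$902.6 → loss $902.6.
$3572.9: outcomes coincide → loss $0.
$3987.7: outcomes coincide → loss $0.
Total loss = $339.1 + $902.6 = $1241.7.
Because the price is fixed by the runner-up's bid, deviating from your value can only change a good outcome into a bad one — never the reverse.

$1241.7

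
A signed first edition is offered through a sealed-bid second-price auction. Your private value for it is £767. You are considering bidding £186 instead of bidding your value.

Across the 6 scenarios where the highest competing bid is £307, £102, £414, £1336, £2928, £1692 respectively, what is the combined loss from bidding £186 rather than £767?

£813

The deviation costs you only when the competing bid falls strictly between £186 and £767; elsewhere both bids give the same outcome.
£307: truthful payoff £460, deviation payoff £0 → loss £460.
£102: outcomes coincide → loss £0.
£414: truthful payoff £353, deviation payoff £0 → loss £353.
£1336: outcomes coincide → loss £0.
£2928: outcomes coincide → loss £0.
£1692: outcomes coincide → loss £0.
Total loss = £460 + £353 = £813.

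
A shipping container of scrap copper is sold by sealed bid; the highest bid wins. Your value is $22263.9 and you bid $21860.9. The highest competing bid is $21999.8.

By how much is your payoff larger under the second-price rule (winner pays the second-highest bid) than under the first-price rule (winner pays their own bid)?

Your bid $21860.9 is below $21999.8, so you lose under either rule.
Payoff is $0 in both cases; difference = $0.

$0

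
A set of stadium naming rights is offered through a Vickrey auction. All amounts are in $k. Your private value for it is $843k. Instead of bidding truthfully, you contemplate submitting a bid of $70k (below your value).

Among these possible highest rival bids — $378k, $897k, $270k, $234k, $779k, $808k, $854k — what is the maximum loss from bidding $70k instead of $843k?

$609k

$378k: truthful gives $465k, deviation gives $0k → loss $465k.
$897k: same outcome either way → loss $0k.
$270k: truthful gives $573k, deviation gives $0k → loss $573k.
$234k: truthful gives $609k, deviation gives $0k → loss $609k.
$779k: truthful gives $64k, deviation gives $0k → loss $64k.
$808k: truthful gives $35k, deviation gives $0k → loss $35k.
$854k: same outcome either way → loss $0k.
Maximum loss: $609k.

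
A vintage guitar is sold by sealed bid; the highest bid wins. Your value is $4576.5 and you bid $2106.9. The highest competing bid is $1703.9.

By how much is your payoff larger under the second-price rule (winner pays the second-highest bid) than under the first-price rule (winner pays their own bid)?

You have the highest bid, so you win under either rule.
Second-price: pay $1703.9 → payoff $2872.6.
First-price: pay your own bid $2106.9 → payoff $2469.6.
Difference = $2872.6 − ($2469.6) = $403.

$403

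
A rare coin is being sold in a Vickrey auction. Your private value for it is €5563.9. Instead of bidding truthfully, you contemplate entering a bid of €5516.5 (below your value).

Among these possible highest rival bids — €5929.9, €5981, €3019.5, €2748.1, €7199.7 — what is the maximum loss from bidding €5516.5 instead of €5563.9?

€0

€5929.9: same outcome either way → loss €0.
€5981: same outcome either way → loss €0.
€3019.5: same outcome either way → loss €0.
€2748.1: same outcome either way → loss €0.
€7199.7: same outcome either way → loss €0.
Maximum loss: €0.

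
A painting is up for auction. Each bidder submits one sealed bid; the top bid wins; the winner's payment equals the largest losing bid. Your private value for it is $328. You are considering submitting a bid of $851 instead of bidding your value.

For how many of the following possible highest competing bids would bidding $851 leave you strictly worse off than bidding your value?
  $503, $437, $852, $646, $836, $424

5

The deviation hurts exactly when the highest competing bid lies strictly between $328 and $851 — overbidding then wins at a price above your value.
$503: inside the interval → strictly worse (loss $175).
$437: inside the interval → strictly worse (loss $109).
$852: above both → same outcome either way.
$646: inside the interval → strictly worse (loss $318).
$836: inside the interval → strictly worse (loss $508).
$424: inside the interval → strictly worse (loss $96).
Count: 5.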